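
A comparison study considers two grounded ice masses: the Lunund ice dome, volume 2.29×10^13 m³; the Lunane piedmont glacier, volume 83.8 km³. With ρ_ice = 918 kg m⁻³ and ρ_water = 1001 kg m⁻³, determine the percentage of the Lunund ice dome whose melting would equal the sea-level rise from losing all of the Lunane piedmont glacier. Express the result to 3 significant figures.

Equal sea-level rise means equal mass of meltwater, i.e. equal mass of ice lost.
Ice mass of Lunane: 7.693×10^13 kg; ice mass of Lunund: 2.102×10^16 kg.
Fraction required = 7.693×10^13 / 2.102×10^16 = 3.66×10^-3 → 0.366 %.

≈ 0.366 %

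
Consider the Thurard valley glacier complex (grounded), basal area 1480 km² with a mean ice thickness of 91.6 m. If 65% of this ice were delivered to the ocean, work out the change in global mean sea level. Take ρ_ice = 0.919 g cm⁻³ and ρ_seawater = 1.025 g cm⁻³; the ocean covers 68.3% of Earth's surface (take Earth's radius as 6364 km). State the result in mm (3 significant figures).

≈ 0.227 mm

Thurard: ice volume = 1480 km² × 91.6 m = 135.6 km³; 0.65 × 135.6 × (919/1025) = 79.01 km³ of water.
Spread over 3.48×10^14 m² of ocean, Δh = 7.901×10^10 / 3.48×10^14 = 2.27×10^-4 m = 0.227 mm.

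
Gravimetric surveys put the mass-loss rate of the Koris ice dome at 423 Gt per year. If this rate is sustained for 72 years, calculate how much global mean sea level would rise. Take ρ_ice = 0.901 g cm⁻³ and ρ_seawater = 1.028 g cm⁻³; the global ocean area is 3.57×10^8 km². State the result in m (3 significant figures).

Total mass lost = 423 Gt/yr × 72 yr = 3.046×10^4 Gt = 3.046×10^16 kg.
ρ_w = 1.028 g cm⁻³ = 1028 kg m⁻³, so water volume = 3.046×10^16 / 1028 = 2.963×10^13 m³.
Δh = 2.963×10^13 / 3.57×10^14 = 0.0830 m.

≈ 0.0830 m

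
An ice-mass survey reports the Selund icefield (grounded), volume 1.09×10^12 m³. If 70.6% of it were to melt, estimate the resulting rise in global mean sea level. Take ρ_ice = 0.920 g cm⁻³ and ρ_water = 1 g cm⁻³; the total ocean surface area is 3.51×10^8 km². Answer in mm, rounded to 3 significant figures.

≈ 2.02 mm

Selund: 0.706 × 1.09×10^12 m³ × (920/1000) = 7.080×10^11 m³ of water.
Spread over 3.51×10^14 m² of ocean, Δh = 7.080×10^11 / 3.51×10^14 = 2.02×10^-3 m = 2.02 mm.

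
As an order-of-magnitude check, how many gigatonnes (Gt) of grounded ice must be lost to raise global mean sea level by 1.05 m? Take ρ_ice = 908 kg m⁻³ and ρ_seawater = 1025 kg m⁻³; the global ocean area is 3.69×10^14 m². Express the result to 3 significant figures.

Required water volume = Δh × A = 1.05 m × 3.69×10^14 m² = 3.874×10^14 m³.
ρ_w = 1025 kg m⁻³, so the mass of water = 3.874×10^14 m³ × 1025 kg m⁻³ = 3.971×10^17 kg = 3.97×10^5 Gt (and the same mass of ice, by conservation).

≈ 3.97×10^5 Gt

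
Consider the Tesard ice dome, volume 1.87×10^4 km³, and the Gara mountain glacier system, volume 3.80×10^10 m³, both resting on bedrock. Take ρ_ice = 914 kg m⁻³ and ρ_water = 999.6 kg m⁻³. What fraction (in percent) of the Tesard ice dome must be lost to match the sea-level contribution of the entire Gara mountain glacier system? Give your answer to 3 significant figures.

≈ 0.203 %

Equal sea-level rise means equal mass of meltwater, i.e. equal mass of ice lost.
Ice mass of Gara: 3.473×10^13 kg; ice mass of Tesard: 1.709×10^16 kg.
Fraction required = 3.473×10^13 / 1.709×10^16 = 2.03×10^-3 → 0.203 %.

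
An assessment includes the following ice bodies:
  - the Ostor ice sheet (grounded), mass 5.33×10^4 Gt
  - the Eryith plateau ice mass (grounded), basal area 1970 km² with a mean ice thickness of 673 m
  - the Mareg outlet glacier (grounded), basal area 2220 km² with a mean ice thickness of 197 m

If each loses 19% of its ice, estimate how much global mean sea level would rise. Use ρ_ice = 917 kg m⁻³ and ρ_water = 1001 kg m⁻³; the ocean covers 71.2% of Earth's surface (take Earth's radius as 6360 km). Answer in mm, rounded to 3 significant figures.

Ostor: 0.19 × 5.33×10^4 Gt = 1.013×10^16 kg; dividing by ρ_w = 1001 kg m⁻³ gives 1.012×10^13 m³ of water.
Eryith: ice volume = 1970 km² × 673 m = 1326 km³; 0.19 × 1326 × (917/1001) = 230.8 km³ of water.
Mareg: ice volume = 2220 km² × 197 m = 437.3 km³; 0.19 × 437.3 × (917/1001) = 76.12 km³ of water.
Total added water ≈ 1.042×10^13 m³ over 3.62×10^14 m² → Δh = 0.0288 m = 28.8 mm.

≈ 28.8 mm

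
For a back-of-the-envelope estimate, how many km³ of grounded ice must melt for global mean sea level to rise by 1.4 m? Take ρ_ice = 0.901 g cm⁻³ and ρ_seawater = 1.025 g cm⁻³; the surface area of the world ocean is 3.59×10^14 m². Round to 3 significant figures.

Required water volume = Δh × A = 1.4 m × 3.59×10^14 m² = 5.026×10^14 m³ = 5.026×10^5 km³.
Ice volume = water volume × ρ_w/ρ_ice = 5.026×10^5 × 1025/901 = 5.72×10^5 km³.

≈ 5.72×10^5 km³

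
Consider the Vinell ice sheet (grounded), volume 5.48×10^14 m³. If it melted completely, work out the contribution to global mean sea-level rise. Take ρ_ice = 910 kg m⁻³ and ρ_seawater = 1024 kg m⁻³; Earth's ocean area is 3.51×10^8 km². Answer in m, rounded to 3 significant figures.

≈ 1.39 m

Vinell: 5.48×10^14 m³ × (910/1024) = 4.870×10^14 m³ of water.
Spread over 3.51×10^14 m² of ocean, Δh = 4.870×10^14 / 3.51×10^14 = 1.39 m.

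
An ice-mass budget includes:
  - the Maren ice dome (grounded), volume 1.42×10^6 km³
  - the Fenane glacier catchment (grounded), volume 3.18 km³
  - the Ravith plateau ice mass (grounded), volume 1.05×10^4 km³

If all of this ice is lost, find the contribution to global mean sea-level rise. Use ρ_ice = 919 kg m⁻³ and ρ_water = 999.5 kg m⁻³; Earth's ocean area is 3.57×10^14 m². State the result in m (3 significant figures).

Maren: 1.42×10^6 km³ × (919/999.5) = 1.306×10^6 km³ of water.
Fenane: 3.18 km³ × (919/999.5) = 2.924 km³ of water.
Ravith: 1.05×10^4 km³ × (919/999.5) = 9654 km³ of water.
Total added water ≈ 1.315×10^15 m³ over 3.57×10^14 m² → Δh = 3.68 m.

≈ 3.68 m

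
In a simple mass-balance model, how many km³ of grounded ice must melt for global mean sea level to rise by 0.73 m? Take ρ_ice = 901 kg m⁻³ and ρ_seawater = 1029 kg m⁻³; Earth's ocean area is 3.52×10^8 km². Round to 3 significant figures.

Required water volume = Δh × A = 0.73 m × 3.52×10^14 m² = 2.570×10^14 m³ = 2.570×10^5 km³.
Ice volume = water volume × ρ_w/ρ_ice = 2.570×10^5 × 1029/901 = 2.93×10^5 km³.

≈ 2.93×10^5 km³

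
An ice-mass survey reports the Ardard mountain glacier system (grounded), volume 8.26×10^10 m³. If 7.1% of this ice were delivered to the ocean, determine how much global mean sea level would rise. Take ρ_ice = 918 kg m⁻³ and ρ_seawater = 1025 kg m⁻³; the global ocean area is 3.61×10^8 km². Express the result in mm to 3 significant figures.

≈ 0.0145 mm

Ardard: 0.071 × 8.26×10^10 m³ × (918/1025) = 5.252×10^9 m³ of water.
Spread over 3.61×10^14 m² of ocean, Δh = 5.252×10^9 / 3.61×10^14 = 1.45×10^-5 m = 0.0145 mm.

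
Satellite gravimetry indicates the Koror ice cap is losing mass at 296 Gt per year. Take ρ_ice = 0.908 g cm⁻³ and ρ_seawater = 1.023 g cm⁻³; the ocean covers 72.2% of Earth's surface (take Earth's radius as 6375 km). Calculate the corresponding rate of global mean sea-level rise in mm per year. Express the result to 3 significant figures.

≈ 0.785 mm/yr

ρ_w = 1.023 g cm⁻³ = 1023 kg m⁻³. Annual water volume added = 296 Gt / ρ_w = 2.960×10^14 kg / 1023 kg m⁻³ = 2.893×10^11 m³.
Δh per year = 2.893×10^11 / 3.69×10^14 = 7.85×10^-4 m = 0.785 mm.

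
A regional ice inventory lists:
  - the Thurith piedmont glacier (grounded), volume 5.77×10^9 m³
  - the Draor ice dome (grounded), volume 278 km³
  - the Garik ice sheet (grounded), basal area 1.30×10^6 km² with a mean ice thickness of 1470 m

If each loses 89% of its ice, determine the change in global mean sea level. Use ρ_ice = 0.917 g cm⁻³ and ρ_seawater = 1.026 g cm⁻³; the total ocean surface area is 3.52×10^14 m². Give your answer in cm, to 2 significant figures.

≈ 430 cm

Thurith: 0.89 × 5.77×10^9 m³ × (917/1026) = 4.590×10^9 m³ of water.
Draor: 0.89 × 278 km³ × (917/1026) = 221.1 km³ of water.
Garik: ice volume = 1.30×10^6 km² × 1470 m = 1.911×10^6 km³; 0.89 × 1.911×10^6 × (917/1026) = 1.520×10^6 km³ of water.
Total added water ≈ 1.520×10^15 m³ over 3.52×10^14 m² → Δh = 4.32 m = 430 cm.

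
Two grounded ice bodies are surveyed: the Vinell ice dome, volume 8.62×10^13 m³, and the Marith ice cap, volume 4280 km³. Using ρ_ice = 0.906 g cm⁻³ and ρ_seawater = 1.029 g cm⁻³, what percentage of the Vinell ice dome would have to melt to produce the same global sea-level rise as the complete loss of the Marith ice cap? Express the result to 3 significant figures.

≈ 4.97 %

Equal sea-level rise means equal mass of meltwater, i.e. equal mass of ice lost.
Ice mass of Marith: 3.878×10^15 kg; ice mass of Vinell: 7.810×10^16 kg.
Fraction required = 3.878×10^15 / 7.810×10^16 = 0.0497 → 4.97 %.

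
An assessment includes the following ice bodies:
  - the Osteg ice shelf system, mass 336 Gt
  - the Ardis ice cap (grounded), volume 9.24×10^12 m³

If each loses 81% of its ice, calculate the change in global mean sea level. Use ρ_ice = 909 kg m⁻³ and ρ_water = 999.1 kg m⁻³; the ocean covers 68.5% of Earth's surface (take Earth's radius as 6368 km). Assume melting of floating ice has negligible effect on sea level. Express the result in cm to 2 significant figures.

The Osteg ice shelf system is floating and already displaces its own weight of water, so its melt adds essentially nothing to sea level.
Ardis: 0.81 × 9.24×10^12 m³ × (909/999.1) = 6.809×10^12 m³ of water.
Total added water ≈ 6.809×10^12 m³ over 3.49×10^14 m² → Δh = 0.0195 m = 2.0 cm.

≈ 2.0 cm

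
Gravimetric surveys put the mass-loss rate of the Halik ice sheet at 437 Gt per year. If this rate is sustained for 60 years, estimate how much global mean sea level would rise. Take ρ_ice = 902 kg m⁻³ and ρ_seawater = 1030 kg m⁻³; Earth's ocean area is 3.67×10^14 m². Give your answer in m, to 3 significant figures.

Total mass lost = 437 Gt/yr × 60 yr = 2.622×10^4 Gt = 2.622×10^16 kg.
ρ_w = 1030 kg m⁻³, so water volume = 2.622×10^16 / 1030 = 2.546×10^13 m³.
Δh = 2.546×10^13 / 3.67×10^14 = 0.0694 m.

≈ 0.0694 m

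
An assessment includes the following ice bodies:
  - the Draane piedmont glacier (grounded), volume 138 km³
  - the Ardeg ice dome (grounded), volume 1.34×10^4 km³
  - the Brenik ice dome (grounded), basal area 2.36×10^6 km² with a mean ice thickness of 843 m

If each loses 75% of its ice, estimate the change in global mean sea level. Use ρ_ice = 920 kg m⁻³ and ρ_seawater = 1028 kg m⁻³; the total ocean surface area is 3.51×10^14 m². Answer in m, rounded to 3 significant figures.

≈ 3.83 m

Draane: 0.75 × 138 km³ × (920/1028) = 92.63 km³ of water.
Ardeg: 0.75 × 1.34×10^4 km³ × (920/1028) = 8994 km³ of water.
Brenik: ice volume = 2.36×10^6 km² × 843 m = 1.989×10^6 km³; 0.75 × 1.989×10^6 × (920/1028) = 1.335×10^6 km³ of water.
Total added water ≈ 1.344×10^15 m³ over 3.51×10^14 m² → Δh = 3.83 m.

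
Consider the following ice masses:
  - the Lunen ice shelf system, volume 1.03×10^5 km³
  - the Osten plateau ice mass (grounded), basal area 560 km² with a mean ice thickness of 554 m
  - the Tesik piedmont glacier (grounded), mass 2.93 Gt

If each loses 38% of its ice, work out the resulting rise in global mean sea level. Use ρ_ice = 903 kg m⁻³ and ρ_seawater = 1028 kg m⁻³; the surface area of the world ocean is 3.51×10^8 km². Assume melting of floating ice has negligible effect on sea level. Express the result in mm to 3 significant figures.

≈ 0.298 mm

The Lunen ice shelf system is floating and already displaces its own weight of water, so its melt adds essentially nothing to sea level.
Osten: ice volume = 560 km² × 554 m = 310.2 km³; 0.38 × 310.2 × (903/1028) = 103.6 km³ of water.
Tesik: 0.38 × 2.93 Gt = 1.113×10^12 kg; dividing by ρ_w = 1028 kg m⁻³ gives 1.083×10^9 m³ of water.
Total added water ≈ 1.046×10^11 m³ over 3.51×10^14 m² → Δh = 2.98×10^-4 m = 0.298 mm.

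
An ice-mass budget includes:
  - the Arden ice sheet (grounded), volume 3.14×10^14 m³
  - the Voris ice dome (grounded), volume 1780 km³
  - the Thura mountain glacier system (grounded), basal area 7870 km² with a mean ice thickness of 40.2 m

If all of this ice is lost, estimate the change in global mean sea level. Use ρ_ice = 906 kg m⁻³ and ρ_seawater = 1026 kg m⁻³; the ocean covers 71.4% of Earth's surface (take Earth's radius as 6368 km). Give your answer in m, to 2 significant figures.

Arden: 3.14×10^14 m³ × (906/1026) = 2.773×10^14 m³ of water.
Voris: 1780 km³ × (906/1026) = 1572 km³ of water.
Thura: ice volume = 7870 km² × 40.2 m = 316.4 km³; 316.4 × (906/1026) = 279.4 km³ of water.
Total added water ≈ 2.791×10^14 m³ over 3.64×10^14 m² → Δh = 0.767 m.

≈ 0.77 m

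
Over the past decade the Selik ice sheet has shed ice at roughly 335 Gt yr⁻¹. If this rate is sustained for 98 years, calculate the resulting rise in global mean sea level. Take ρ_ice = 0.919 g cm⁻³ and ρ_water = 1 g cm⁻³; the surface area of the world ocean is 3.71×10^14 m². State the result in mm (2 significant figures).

Total mass lost = 335 Gt/yr × 98 yr = 3.283×10^4 Gt = 3.283×10^16 kg.
ρ_w = 1 g cm⁻³ = 1000 kg m⁻³, so water volume = 3.283×10^16 / 1000 = 3.283×10^13 m³.
Δh = 3.283×10^13 / 3.71×10^14 = 0.0885 m = 88 mm.

≈ 88 mm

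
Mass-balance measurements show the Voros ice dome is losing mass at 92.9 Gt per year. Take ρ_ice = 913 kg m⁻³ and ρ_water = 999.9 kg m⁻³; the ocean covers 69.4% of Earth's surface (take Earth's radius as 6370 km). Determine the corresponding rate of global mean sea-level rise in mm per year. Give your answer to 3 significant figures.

≈ 0.263 mm/yr

ρ_w = 999.9 kg m⁻³. Annual water volume added = 92.9 Gt / ρ_w = 9.290×10^13 kg / 999.9 kg m⁻³ = 9.291×10^10 m³.
Δh per year = 9.291×10^10 / 3.54×10^14 = 2.63×10^-4 m = 0.263 mm.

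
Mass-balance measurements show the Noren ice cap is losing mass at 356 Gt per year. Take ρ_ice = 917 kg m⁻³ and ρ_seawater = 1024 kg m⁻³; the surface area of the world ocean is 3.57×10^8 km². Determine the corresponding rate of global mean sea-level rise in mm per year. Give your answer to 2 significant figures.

≈ 0.97 mm/yr

ρ_w = 1024 kg m⁻³. Annual water volume added = 356 Gt / ρ_w = 3.560×10^14 kg / 1024 kg m⁻³ = 3.477×10^11 m³.
Δh per year = 3.477×10^11 / 3.57×10^14 = 9.74×10^-4 m = 0.97 mm.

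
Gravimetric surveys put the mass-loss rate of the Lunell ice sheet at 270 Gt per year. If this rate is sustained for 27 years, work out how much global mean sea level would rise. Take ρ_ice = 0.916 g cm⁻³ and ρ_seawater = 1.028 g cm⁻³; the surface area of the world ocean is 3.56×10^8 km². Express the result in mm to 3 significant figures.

Total mass lost = 270 Gt/yr × 27 yr = 7290 Gt = 7.290×10^15 kg.
ρ_w = 1.028 g cm⁻³ = 1028 kg m⁻³, so water volume = 7.290×10^15 / 1028 = 7.091×10^12 m³.
Δh = 7.091×10^12 / 3.56×10^14 = 0.0199 m = 19.9 mm.

≈ 19.9 mm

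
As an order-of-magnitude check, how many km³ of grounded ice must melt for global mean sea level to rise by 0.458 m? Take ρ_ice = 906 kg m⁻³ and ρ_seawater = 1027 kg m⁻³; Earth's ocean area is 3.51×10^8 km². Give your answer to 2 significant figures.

≈ 1.8×10^5 km³

Required water volume = Δh × A = 0.458 m × 3.51×10^14 m² = 1.608×10^14 m³ = 1.608×10^5 km³.
Ice volume = water volume × ρ_w/ρ_ice = 1.608×10^5 × 1027/906 = 1.8×10^5 km³.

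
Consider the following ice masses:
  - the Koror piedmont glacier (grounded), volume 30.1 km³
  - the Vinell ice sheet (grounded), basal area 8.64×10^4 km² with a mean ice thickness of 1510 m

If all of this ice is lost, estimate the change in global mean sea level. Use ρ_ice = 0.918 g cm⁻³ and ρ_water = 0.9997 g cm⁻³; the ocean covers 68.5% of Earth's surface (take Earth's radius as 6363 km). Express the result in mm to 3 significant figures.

Koror: 30.1 km³ × (918/999.7) = 27.64 km³ of water.
Vinell: ice volume = 8.64×10^4 km² × 1510 m = 1.305×10^5 km³; 1.305×10^5 × (918/999.7) = 1.198×10^5 km³ of water.
Total added water ≈ 1.198×10^14 m³ over 3.49×10^14 m² → Δh = 0.344 m = 344 mm.

≈ 344 mm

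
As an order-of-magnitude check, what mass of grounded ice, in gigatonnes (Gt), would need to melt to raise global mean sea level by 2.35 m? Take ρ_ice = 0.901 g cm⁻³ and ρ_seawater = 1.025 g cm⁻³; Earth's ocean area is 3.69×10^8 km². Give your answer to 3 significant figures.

≈ 8.89×10^5 Gt

Required water volume = Δh × A = 2.35 m × 3.69×10^14 m² = 8.672×10^14 m³.
ρ_w = 1.025 g cm⁻³ = 1025 kg m⁻³, so the mass of water = 8.672×10^14 m³ × 1025 kg m⁻³ = 8.888×10^17 kg = 8.89×10^5 Gt (and the same mass of ice, by conservation).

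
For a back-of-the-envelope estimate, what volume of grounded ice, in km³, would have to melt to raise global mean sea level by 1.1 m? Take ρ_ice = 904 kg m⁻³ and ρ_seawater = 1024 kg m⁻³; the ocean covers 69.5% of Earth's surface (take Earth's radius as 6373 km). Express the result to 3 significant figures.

≈ 4.42×10^5 km³

Required water volume = Δh × A = 1.1 m × 3.55×10^14 m² = 3.902×10^14 m³ = 3.902×10^5 km³.
Ice volume = water volume × ρ_w/ρ_ice = 3.902×10^5 × 1024/904 = 4.42×10^5 km³.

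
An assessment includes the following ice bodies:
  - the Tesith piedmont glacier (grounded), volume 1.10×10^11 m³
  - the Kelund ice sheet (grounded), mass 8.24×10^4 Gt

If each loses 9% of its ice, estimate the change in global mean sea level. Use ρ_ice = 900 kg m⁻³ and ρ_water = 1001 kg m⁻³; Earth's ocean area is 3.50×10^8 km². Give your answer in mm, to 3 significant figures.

≈ 21.2 mm

Tesith: 0.09 × 1.10×10^11 m³ × (900/1001) = 8.901×10^9 m³ of water.
Kelund: 0.09 × 8.24×10^4 Gt = 7.416×10^15 kg; dividing by ρ_w = 1001 kg m⁻³ gives 7.409×10^12 m³ of water.
Total added water ≈ 7.417×10^12 m³ over 3.50×10^14 m² → Δh = 0.0212 m = 21.2 mm.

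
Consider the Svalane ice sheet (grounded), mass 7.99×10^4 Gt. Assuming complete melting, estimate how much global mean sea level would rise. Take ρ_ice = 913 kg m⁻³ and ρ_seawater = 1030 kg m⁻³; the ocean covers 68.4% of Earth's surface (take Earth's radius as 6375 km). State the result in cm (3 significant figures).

≈ 22.2 cm

Svalane: 7.99×10^4 Gt = 7.990×10^16 kg; dividing by ρ_w = 1030 kg m⁻³ gives 7.757×10^13 m³ of water.
Spread over 3.49×10^14 m² of ocean, Δh = 7.757×10^13 / 3.49×10^14 = 0.222 m = 22.2 cm.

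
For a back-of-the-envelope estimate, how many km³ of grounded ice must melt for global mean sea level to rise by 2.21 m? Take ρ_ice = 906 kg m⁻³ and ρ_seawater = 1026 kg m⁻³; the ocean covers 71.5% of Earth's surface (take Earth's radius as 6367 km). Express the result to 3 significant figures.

≈ 9.12×10^5 km³

Required water volume = Δh × A = 2.21 m × 3.64×10^14 m² = 8.050×10^14 m³ = 8.050×10^5 km³.
Ice volume = water volume × ρ_w/ρ_ice = 8.050×10^5 × 1026/906 = 9.12×10^5 km³.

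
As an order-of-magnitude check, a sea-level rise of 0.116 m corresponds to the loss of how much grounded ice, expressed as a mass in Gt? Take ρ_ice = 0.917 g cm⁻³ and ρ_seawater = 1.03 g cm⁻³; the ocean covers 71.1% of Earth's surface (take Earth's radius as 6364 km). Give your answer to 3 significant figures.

Required water volume = Δh × A = 0.116 m × 3.62×10^14 m² = 4.198×10^13 m³.
ρ_w = 1.03 g cm⁻³ = 1030 kg m⁻³, so the mass of water = 4.198×10^13 m³ × 1030 kg m⁻³ = 4.323×10^16 kg = 4.32×10^4 Gt (and the same mass of ice, by conservation).

≈ 4.32×10^4 Gt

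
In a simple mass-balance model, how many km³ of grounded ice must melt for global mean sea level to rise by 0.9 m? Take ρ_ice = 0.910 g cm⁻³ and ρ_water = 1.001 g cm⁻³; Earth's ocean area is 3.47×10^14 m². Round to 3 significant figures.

Required water volume = Δh × A = 0.9 m × 3.47×10^14 m² = 3.123×10^14 m³ = 3.123×10^5 km³.
Ice volume = water volume × ρ_w/ρ_ice = 3.123×10^5 × 1001/910 = 3.44×10^5 km³.

≈ 3.44×10^5 km³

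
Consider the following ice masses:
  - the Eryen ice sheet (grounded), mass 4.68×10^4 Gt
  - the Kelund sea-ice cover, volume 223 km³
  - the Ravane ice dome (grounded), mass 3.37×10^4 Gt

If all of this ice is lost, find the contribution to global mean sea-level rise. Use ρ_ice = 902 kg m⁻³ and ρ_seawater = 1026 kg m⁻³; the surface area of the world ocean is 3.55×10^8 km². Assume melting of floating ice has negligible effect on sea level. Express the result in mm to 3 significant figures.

≈ 221 mm

Eryen: 4.68×10^4 Gt = 4.680×10^16 kg; dividing by ρ_w = 1026 kg m⁻³ gives 4.561×10^13 m³ of water.
The Kelund sea-ice cover is floating and already displaces its own weight of water, so its melt adds essentially nothing to sea level.
Ravane: 3.37×10^4 Gt = 3.370×10^16 kg; dividing by ρ_w = 1026 kg m⁻³ gives 3.285×10^13 m³ of water.
Total added water ≈ 7.846×10^13 m³ over 3.55×10^14 m² → Δh = 0.221 m = 221 mm.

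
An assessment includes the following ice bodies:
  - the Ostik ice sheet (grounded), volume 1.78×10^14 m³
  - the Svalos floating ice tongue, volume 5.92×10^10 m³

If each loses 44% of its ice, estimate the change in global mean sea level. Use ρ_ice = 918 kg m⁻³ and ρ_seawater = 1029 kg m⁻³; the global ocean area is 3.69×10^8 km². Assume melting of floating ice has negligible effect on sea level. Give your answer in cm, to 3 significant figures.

Ostik: 0.44 × 1.78×10^14 m³ × (918/1029) = 6.987×10^13 m³ of water.
The Svalos floating ice tongue is floating and already displaces its own weight of water, so its melt adds essentially nothing to sea level.
Total added water ≈ 6.987×10^13 m³ over 3.69×10^14 m² → Δh = 0.189 m = 18.9 cm.

≈ 18.9 cm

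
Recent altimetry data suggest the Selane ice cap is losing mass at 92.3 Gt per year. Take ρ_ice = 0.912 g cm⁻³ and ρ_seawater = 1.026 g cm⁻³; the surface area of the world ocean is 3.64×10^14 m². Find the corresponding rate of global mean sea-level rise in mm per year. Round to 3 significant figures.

≈ 0.247 mm/yr

ρ_w = 1.026 g cm⁻³ = 1026 kg m⁻³. Annual water volume added = 92.3 Gt / ρ_w = 9.230×10^13 kg / 1026 kg m⁻³ = 8.996×10^10 m³.
Δh per year = 8.996×10^10 / 3.64×10^14 = 2.47×10^-4 m = 0.247 mm.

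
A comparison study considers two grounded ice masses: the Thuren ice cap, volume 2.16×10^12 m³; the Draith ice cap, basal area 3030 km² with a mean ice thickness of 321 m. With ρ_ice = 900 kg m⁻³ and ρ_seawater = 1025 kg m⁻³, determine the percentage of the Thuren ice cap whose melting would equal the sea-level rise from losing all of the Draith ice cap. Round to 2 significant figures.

Equal sea-level rise means equal mass of meltwater, i.e. equal mass of ice lost.
Ice mass of Draith: 8.754×10^14 kg; ice mass of Thuren: 1.944×10^15 kg.
Fraction required = 8.754×10^14 / 1.944×10^15 = 0.450 → 45 %.

≈ 45 %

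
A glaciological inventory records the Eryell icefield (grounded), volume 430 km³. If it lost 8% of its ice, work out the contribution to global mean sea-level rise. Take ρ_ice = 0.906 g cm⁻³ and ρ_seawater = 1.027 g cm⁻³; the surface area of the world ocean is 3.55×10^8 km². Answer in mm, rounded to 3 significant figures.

≈ 0.0855 mm

Eryell: 0.08 × 430 km³ × (906/1027) = 30.35 km³ of water.
Spread over 3.55×10^14 m² of ocean, Δh = 3.035×10^10 / 3.55×10^14 = 8.55×10^-5 m = 0.0855 mm.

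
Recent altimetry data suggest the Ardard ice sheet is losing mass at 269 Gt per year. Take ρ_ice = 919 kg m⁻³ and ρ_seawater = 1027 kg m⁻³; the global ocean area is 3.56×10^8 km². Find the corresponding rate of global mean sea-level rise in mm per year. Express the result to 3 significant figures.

≈ 0.736 mm/yr

ρ_w = 1027 kg m⁻³. Annual water volume added = 269 Gt / ρ_w = 2.690×10^14 kg / 1027 kg m⁻³ = 2.619×10^11 m³.
Δh per year = 2.619×10^11 / 3.56×10^14 = 7.36×10^-4 m = 0.736 mm.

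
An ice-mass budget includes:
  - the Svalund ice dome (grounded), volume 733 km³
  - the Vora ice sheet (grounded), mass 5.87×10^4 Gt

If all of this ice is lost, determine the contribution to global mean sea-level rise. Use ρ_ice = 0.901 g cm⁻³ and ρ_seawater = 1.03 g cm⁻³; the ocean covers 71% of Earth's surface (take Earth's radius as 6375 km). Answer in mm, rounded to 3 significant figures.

≈ 159 mm

Svalund: 733 km³ × (901/1030) = 641.2 km³ of water.
Vora: 5.87×10^4 Gt = 5.870×10^16 kg; dividing by ρ_w = 1.03 g cm⁻³ = 1030 kg m⁻³ gives 5.699×10^13 m³ of water.
Total added water ≈ 5.763×10^13 m³ over 3.63×10^14 m² → Δh = 0.159 m = 159 mm.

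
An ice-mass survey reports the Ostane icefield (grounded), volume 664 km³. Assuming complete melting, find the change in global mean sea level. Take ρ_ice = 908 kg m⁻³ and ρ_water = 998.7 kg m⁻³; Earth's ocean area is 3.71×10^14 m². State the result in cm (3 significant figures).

≈ 0.163 cm

Ostane: 664 km³ × (908/998.7) = 603.7 km³ of water.
Spread over 3.71×10^14 m² of ocean, Δh = 6.037×10^11 / 3.71×10^14 = 1.63×10^-3 m = 0.163 cm.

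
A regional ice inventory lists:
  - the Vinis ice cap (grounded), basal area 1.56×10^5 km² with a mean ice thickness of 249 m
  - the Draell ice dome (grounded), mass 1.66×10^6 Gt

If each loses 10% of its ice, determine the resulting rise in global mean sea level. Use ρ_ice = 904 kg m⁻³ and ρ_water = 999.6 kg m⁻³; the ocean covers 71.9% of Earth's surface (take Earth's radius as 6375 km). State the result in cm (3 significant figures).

Vinis: ice volume = 1.56×10^5 km² × 249 m = 3.884×10^4 km³; 0.1 × 3.884×10^4 × (904/999.6) = 3513 km³ of water.
Draell: 0.1 × 1.66×10^6 Gt = 1.660×10^17 kg; dividing by ρ_w = 999.6 kg m⁻³ gives 1.661×10^14 m³ of water.
Total added water ≈ 1.696×10^14 m³ over 3.67×10^14 m² → Δh = 0.462 m = 46.2 cm.

≈ 46.2 cm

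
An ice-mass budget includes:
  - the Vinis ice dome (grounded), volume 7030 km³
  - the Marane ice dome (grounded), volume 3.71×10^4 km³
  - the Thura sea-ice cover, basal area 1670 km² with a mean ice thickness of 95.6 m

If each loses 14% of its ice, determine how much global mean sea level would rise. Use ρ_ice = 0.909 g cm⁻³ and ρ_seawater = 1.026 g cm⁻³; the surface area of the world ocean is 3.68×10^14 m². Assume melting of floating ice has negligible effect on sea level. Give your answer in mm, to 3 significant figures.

Vinis: 0.14 × 7030 km³ × (909/1026) = 872.0 km³ of water.
Marane: 0.14 × 3.71×10^4 km³ × (909/1026) = 4602 km³ of water.
The Thura sea-ice cover is floating and already displaces its own weight of water, so its melt adds essentially nothing to sea level.
Total added water ≈ 5.474×10^12 m³ over 3.68×10^14 m² → Δh = 0.0149 m = 14.9 mm.

≈ 14.9 mm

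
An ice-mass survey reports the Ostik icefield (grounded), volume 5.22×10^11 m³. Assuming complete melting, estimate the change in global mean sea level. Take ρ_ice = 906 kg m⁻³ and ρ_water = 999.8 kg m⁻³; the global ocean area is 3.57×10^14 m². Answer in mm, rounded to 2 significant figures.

Ostik: 5.22×10^11 m³ × (906/999.8) = 4.730×10^11 m³ of water.
Spread over 3.57×10^14 m² of ocean, Δh = 4.730×10^11 / 3.57×10^14 = 1.33×10^-3 m = 1.3 mm.

≈ 1.3 mm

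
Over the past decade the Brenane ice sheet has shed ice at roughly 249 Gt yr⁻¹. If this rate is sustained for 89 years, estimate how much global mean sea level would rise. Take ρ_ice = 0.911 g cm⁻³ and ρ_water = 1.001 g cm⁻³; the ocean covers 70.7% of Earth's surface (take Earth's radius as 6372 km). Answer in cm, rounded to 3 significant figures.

Total mass lost = 249 Gt/yr × 89 yr = 2.216×10^4 Gt = 2.216×10^16 kg.
ρ_w = 1.001 g cm⁻³ = 1001 kg m⁻³, so water volume = 2.216×10^16 / 1001 = 2.214×10^13 m³.
Δh = 2.214×10^13 / 3.61×10^14 = 0.0614 m = 6.14 cm.

≈ 6.14 cm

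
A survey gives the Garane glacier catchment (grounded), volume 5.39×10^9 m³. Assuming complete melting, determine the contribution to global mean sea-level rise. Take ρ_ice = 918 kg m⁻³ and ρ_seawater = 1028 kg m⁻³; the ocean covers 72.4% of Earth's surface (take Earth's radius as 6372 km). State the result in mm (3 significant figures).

Garane: 5.39×10^9 m³ × (918/1028) = 4.813×10^9 m³ of water.
Spread over 3.69×10^14 m² of ocean, Δh = 4.813×10^9 / 3.69×10^14 = 1.30×10^-5 m = 0.0130 mm.

≈ 0.0130 mm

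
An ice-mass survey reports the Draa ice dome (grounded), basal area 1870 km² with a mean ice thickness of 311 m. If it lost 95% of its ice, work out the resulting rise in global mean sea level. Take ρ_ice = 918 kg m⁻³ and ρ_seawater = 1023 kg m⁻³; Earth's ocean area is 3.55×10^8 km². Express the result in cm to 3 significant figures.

Draa: ice volume = 1870 km² × 311 m = 581.6 km³; 0.95 × 581.6 × (918/1023) = 495.8 km³ of water.
Spread over 3.55×10^14 m² of ocean, Δh = 4.958×10^11 / 3.55×10^14 = 1.40×10^-3 m = 0.140 cm.

≈ 0.140 cm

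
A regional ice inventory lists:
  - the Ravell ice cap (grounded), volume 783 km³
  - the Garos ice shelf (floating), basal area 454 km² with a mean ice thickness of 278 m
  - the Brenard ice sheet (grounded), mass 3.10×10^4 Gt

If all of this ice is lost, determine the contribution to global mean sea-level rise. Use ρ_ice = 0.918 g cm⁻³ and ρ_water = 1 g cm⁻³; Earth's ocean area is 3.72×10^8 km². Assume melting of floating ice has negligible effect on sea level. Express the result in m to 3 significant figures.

Ravell: 783 km³ × (918/1000) = 718.8 km³ of water.
The Garos ice shelf is floating and already displaces its own weight of water, so its melt adds essentially nothing to sea level.
Brenard: 3.10×10^4 Gt = 3.100×10^16 kg; dividing by ρ_w = 1 g cm⁻³ = 1000 kg m⁻³ gives 3.100×10^13 m³ of water.
Total added water ≈ 3.172×10^13 m³ over 3.72×10^14 m² → Δh = 0.0853 m.

≈ 0.0853 m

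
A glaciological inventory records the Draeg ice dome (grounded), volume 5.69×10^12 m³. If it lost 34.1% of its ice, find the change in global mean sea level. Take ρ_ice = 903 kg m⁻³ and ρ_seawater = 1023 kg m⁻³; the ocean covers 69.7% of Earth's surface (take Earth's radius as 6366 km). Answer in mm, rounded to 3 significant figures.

≈ 4.83 mm

Draeg: 0.341 × 5.69×10^12 m³ × (903/1023) = 1.713×10^12 m³ of water.
Spread over 3.55×10^14 m² of ocean, Δh = 1.713×10^12 / 3.55×10^14 = 4.83×10^-3 m = 4.83 mm.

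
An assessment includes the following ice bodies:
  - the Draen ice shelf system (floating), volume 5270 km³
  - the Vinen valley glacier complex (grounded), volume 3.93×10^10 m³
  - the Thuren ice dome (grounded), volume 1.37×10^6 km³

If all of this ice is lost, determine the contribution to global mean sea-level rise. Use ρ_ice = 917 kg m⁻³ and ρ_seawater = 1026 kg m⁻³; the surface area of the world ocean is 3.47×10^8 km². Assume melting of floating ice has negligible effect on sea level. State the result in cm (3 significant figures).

≈ 353 cm

The Draen ice shelf system is floating and already displaces its own weight of water, so its melt adds essentially nothing to sea level.
Vinen: 3.93×10^10 m³ × (917/1026) = 3.512×10^10 m³ of water.
Thuren: 1.37×10^6 km³ × (917/1026) = 1.224×10^6 km³ of water.
Total added water ≈ 1.224×10^15 m³ over 3.47×10^14 m² → Δh = 3.53 m = 353 cm.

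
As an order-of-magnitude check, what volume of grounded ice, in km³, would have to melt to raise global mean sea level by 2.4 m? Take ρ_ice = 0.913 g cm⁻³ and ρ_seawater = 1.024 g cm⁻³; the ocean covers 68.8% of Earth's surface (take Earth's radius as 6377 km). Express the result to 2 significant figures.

Required water volume = Δh × A = 2.4 m × 3.52×10^14 m² = 8.438×10^14 m³ = 8.438×10^5 km³.
Ice volume = water volume × ρ_w/ρ_ice = 8.438×10^5 × 1024/913 = 9.5×10^5 km³.

≈ 9.5×10^5 km³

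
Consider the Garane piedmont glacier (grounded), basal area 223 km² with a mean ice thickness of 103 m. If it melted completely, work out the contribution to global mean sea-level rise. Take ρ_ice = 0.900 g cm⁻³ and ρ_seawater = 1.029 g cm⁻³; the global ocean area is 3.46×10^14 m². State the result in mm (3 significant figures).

Garane: ice volume = 223 km² × 103 m = 22.97 km³; 22.97 × (900/1029) = 20.09 km³ of water.
Spread over 3.46×10^14 m² of ocean, Δh = 2.009×10^10 / 3.46×10^14 = 5.81×10^-5 m = 0.0581 mm.

≈ 0.0581 mm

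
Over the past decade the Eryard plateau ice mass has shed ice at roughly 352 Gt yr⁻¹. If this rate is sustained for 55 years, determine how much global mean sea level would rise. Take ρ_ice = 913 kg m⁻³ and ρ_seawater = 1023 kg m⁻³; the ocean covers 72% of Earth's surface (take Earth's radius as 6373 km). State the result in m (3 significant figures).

≈ 0.0515 m

Total mass lost = 352 Gt/yr × 55 yr = 1.936×10^4 Gt = 1.936×10^16 kg.
ρ_w = 1023 kg m⁻³, so water volume = 1.936×10^16 / 1023 = 1.892×10^13 m³.
Δh = 1.892×10^13 / 3.67×10^14 = 0.0515 m.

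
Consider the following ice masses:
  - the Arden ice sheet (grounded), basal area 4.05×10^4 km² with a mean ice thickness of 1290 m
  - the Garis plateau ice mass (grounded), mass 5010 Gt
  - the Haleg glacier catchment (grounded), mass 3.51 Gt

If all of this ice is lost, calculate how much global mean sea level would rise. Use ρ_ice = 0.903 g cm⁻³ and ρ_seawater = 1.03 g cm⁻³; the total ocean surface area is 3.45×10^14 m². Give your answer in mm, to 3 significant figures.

Arden: ice volume = 4.05×10^4 km² × 1290 m = 5.224×10^4 km³; 5.224×10^4 × (903/1030) = 4.580×10^4 km³ of water.
Garis: 5010 Gt = 5.010×10^15 kg; dividing by ρ_w = 1.03 g cm⁻³ = 1030 kg m⁻³ gives 4.864×10^12 m³ of water.
Haleg: 3.51 Gt = 3.510×10^12 kg; dividing by ρ_w = 1030 kg m⁻³ gives 3.408×10^9 m³ of water.
Total added water ≈ 5.067×10^13 m³ over 3.45×10^14 m² → Δh = 0.147 m = 147 mm.

≈ 147 mm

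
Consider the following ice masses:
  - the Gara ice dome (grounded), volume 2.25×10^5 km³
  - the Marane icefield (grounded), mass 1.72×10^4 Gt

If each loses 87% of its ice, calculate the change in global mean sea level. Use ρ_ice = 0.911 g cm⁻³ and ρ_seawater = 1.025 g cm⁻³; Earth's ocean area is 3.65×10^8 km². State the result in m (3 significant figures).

≈ 0.517 m

Gara: 0.87 × 2.25×10^5 km³ × (911/1025) = 1.740×10^5 km³ of water.
Marane: 0.87 × 1.72×10^4 Gt = 1.496×10^16 kg; dividing by ρ_w = 1.025 g cm⁻³ = 1025 kg m⁻³ gives 1.460×10^13 m³ of water.
Total added water ≈ 1.886×10^14 m³ over 3.65×10^14 m² → Δh = 0.517 m.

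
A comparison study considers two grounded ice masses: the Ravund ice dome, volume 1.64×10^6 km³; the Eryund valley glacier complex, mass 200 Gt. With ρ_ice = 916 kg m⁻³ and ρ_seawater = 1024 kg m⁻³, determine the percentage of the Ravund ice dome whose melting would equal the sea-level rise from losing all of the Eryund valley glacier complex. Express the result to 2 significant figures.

Equal sea-level rise means equal mass of meltwater, i.e. equal mass of ice lost.
Ice mass of Eryund: 2.000×10^14 kg; ice mass of Ravund: 1.502×10^18 kg.
Fraction required = 2.000×10^14 / 1.502×10^18 = 1.33×10^-4 → 0.013 %.

≈ 0.013 %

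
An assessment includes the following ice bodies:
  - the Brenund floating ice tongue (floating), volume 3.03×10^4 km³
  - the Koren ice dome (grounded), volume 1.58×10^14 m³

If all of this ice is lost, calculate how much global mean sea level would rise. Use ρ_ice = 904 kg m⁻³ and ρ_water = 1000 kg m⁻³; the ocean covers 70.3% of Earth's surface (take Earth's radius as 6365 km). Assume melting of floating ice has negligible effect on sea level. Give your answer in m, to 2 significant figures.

The Brenund floating ice tongue is floating and already displaces its own weight of water, so its melt adds essentially nothing to sea level.
Koren: 1.58×10^14 m³ × (904/1000) = 1.428×10^14 m³ of water.
Total added water ≈ 1.428×10^14 m³ over 3.58×10^14 m² → Δh = 0.399 m.

≈ 0.40 m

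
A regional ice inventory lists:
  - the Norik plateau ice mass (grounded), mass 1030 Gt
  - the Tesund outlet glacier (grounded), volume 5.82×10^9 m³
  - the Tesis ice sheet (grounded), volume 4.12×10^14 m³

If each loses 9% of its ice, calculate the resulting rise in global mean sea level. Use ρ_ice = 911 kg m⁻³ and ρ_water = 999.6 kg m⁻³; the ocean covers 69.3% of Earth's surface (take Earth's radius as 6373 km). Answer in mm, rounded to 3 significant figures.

≈ 95.8 mm

Norik: 0.09 × 1030 Gt = 9.270×10^13 kg; dividing by ρ_w = 999.6 kg m⁻³ gives 9.274×10^10 m³ of water.
Tesund: 0.09 × 5.82×10^9 m³ × (911/999.6) = 4.774×10^8 m³ of water.
Tesis: 0.09 × 4.12×10^14 m³ × (911/999.6) = 3.379×10^13 m³ of water.
Total added water ≈ 3.389×10^13 m³ over 3.54×10^14 m² → Δh = 0.0958 m = 95.8 mm.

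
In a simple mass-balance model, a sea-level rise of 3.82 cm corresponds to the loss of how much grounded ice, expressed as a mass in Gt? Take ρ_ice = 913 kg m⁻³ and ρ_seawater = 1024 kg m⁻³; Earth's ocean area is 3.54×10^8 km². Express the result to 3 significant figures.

≈ 1.38×10^4 Gt

Required water volume = Δh × A = 0.0382 m × 3.54×10^14 m² = 1.352×10^13 m³.
ρ_w = 1024 kg m⁻³, so the mass of water = 1.352×10^13 m³ × 1024 kg m⁻³ = 1.385×10^16 kg = 1.38×10^4 Gt (and the same mass of ice, by conservation).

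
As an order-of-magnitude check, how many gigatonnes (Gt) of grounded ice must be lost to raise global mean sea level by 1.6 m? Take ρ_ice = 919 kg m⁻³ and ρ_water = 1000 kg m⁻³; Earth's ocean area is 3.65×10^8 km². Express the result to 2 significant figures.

≈ 5.8×10^5 Gt

Required water volume = Δh × A = 1.6 m × 3.65×10^14 m² = 5.840×10^14 m³.
ρ_w = 1000 kg m⁻³, so the mass of water = 5.840×10^14 m³ × 1000 kg m⁻³ = 5.840×10^17 kg = 5.8×10^5 Gt (and the same mass of ice, by conservation).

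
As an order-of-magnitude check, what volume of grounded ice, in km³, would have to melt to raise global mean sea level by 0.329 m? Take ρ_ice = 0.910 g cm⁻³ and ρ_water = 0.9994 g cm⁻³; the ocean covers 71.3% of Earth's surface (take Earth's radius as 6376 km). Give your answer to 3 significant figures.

≈ 1.32×10^5 km³

Required water volume = Δh × A = 0.329 m × 3.64×10^14 m² = 1.198×10^14 m³ = 1.198×10^5 km³.
Ice volume = water volume × ρ_w/ρ_ice = 1.198×10^5 × 999.4/910 = 1.32×10^5 km³.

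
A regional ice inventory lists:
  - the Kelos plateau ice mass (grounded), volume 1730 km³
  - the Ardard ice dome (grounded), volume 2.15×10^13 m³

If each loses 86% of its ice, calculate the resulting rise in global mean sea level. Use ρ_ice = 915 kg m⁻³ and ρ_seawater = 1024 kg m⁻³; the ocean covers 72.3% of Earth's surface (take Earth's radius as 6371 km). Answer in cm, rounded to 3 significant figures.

≈ 4.84 cm

Kelos: 0.86 × 1730 km³ × (915/1024) = 1329 km³ of water.
Ardard: 0.86 × 2.15×10^13 m³ × (915/1024) = 1.652×10^13 m³ of water.
Total added water ≈ 1.785×10^13 m³ over 3.69×10^14 m² → Δh = 0.0484 m = 4.84 cm.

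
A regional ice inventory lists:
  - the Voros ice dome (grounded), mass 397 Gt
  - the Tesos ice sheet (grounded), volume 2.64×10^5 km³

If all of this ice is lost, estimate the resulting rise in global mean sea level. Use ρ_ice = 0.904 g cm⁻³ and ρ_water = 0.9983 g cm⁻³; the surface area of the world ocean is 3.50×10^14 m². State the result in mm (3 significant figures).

Voros: 397 Gt = 3.970×10^14 kg; dividing by ρ_w = 0.9983 g cm⁻³ = 998.3 kg m⁻³ gives 3.977×10^11 m³ of water.
Tesos: 2.64×10^5 km³ × (904/998.3) = 2.391×10^5 km³ of water.
Total added water ≈ 2.395×10^14 m³ over 3.50×10^14 m² → Δh = 0.684 m = 684 mm.

≈ 684 mm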